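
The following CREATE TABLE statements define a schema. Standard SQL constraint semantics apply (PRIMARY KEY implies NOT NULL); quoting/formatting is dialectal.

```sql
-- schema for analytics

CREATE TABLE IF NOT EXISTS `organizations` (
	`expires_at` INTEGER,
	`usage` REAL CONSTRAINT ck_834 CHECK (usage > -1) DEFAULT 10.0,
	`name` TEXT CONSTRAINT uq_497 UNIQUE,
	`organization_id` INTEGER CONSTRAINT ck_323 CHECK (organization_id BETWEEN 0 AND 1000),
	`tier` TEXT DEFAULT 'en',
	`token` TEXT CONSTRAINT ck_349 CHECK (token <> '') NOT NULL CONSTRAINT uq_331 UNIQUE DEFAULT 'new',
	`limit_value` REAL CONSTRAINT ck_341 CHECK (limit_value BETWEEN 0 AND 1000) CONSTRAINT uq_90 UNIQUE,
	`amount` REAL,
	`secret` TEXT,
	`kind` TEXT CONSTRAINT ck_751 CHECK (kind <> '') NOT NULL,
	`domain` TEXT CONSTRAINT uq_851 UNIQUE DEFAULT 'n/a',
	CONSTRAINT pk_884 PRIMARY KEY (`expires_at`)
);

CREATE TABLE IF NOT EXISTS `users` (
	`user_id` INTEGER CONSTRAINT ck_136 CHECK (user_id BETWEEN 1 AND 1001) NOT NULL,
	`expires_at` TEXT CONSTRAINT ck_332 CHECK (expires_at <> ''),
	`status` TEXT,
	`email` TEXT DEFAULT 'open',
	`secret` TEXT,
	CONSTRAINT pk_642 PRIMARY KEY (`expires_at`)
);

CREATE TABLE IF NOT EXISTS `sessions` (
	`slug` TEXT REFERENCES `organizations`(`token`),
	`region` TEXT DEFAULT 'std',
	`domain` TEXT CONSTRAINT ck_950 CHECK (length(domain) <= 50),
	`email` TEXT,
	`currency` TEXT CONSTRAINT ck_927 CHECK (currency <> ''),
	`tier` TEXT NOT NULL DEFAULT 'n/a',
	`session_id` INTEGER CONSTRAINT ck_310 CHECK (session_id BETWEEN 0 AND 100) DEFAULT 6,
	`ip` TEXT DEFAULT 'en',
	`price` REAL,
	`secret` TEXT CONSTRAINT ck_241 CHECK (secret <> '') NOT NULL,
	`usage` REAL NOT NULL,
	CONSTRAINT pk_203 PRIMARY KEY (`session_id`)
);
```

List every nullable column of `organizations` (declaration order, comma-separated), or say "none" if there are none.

usage, name, organization_id, tier, limit_value, amount, secret, domain

- expires_at: part of the PRIMARY KEY, which implies NOT NULL → not nullable.
- usage: CHECK does not forbid NULL (a CHECK constraint passes when its expression is NULL) → nullable.
- name: UNIQUE does not imply NOT NULL → nullable.
- organization_id: CHECK does not forbid NULL (a CHECK constraint passes when its expression is NULL) → nullable.
- tier: DEFAULT only fills an omitted column; an explicit NULL is still allowed → nullable.
- token: declared NOT NULL → not nullable.
- limit_value: CHECK does not forbid NULL (a CHECK constraint passes when its expression is NULL) → nullable.
- amount: no NOT NULL constraint applies → nullable.
- secret: no NOT NULL constraint applies → nullable.
- kind: declared NOT NULL → not nullable.
- domain: UNIQUE does not imply NOT NULL → nullable.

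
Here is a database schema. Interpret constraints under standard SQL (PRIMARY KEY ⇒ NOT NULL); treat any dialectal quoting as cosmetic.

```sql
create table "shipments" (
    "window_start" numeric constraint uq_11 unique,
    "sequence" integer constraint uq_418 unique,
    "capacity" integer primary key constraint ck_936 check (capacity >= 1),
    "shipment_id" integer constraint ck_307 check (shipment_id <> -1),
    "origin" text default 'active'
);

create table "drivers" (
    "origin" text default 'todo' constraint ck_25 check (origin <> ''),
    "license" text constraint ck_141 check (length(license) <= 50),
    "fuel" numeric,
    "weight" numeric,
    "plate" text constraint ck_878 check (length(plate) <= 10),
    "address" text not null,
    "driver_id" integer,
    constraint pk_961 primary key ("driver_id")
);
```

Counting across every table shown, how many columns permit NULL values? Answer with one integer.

9

shipments: 4 nullable (window_start, sequence, shipment_id, origin — PK (capacity) and explicit NOT NULL columns excluded).
drivers: 5 nullable (origin, license, fuel, weight, plate — PK (driver_id) and explicit NOT NULL columns excluded).
Total: 4 + 5 = 9.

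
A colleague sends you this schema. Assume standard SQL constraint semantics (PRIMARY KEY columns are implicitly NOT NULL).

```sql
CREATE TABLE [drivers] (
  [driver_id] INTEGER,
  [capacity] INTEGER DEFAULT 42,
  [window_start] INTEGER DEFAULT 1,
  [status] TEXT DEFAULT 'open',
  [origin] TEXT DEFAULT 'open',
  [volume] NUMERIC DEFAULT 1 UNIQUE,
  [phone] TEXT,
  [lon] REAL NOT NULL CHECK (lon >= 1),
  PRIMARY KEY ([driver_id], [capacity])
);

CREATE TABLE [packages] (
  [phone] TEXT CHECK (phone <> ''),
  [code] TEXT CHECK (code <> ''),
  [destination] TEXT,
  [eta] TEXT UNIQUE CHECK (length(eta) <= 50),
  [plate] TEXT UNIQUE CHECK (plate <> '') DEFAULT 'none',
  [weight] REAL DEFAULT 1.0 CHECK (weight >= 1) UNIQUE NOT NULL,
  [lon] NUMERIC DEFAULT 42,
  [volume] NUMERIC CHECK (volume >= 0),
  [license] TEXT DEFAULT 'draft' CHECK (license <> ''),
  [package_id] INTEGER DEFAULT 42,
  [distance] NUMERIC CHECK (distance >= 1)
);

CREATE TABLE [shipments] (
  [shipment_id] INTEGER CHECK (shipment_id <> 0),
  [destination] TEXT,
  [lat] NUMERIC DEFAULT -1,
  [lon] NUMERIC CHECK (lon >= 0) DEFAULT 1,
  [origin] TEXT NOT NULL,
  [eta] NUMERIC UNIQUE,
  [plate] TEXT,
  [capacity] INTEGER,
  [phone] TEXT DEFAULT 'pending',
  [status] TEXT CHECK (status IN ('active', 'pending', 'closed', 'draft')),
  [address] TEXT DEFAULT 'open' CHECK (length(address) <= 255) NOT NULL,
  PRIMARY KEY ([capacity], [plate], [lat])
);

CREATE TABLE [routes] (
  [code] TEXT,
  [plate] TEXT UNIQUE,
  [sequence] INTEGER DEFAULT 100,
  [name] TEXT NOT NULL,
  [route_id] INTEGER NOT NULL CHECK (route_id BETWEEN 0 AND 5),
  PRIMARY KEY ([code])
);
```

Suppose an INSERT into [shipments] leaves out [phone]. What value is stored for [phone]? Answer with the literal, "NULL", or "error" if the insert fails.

phone has an explicit DEFAULT 'pending'.
When the column is omitted from an INSERT, that default is used.

'pending'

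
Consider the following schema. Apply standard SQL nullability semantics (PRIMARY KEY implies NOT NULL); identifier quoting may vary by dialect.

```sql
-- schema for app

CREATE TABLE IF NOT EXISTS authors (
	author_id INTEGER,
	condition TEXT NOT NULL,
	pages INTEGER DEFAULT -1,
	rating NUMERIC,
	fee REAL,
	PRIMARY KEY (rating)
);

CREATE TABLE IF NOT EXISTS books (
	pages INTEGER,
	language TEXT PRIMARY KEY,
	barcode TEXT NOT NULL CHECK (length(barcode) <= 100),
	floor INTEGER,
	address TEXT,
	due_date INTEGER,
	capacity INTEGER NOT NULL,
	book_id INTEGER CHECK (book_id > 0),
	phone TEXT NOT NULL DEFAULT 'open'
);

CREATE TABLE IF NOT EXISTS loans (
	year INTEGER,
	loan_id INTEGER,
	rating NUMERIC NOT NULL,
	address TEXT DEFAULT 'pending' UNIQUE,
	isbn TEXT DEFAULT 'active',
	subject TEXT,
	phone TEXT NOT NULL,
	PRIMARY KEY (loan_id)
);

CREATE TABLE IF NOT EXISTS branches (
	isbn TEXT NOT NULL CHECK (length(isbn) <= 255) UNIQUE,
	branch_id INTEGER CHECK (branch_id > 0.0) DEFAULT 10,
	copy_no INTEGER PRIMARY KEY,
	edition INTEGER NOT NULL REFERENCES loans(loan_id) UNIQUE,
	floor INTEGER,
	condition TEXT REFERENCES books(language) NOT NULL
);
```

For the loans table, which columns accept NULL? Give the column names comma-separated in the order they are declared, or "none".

year, address, isbn, subject

- year: no NOT NULL constraint applies → nullable.
- loan_id: part of the PRIMARY KEY, which implies NOT NULL → not nullable.
- rating: declared NOT NULL → not nullable.
- address: UNIQUE does not imply NOT NULL → nullable.
- isbn: DEFAULT only fills an omitted column; an explicit NULL is still allowed → nullable.
- subject: no NOT NULL constraint applies → nullable.
- phone: declared NOT NULL → not nullable.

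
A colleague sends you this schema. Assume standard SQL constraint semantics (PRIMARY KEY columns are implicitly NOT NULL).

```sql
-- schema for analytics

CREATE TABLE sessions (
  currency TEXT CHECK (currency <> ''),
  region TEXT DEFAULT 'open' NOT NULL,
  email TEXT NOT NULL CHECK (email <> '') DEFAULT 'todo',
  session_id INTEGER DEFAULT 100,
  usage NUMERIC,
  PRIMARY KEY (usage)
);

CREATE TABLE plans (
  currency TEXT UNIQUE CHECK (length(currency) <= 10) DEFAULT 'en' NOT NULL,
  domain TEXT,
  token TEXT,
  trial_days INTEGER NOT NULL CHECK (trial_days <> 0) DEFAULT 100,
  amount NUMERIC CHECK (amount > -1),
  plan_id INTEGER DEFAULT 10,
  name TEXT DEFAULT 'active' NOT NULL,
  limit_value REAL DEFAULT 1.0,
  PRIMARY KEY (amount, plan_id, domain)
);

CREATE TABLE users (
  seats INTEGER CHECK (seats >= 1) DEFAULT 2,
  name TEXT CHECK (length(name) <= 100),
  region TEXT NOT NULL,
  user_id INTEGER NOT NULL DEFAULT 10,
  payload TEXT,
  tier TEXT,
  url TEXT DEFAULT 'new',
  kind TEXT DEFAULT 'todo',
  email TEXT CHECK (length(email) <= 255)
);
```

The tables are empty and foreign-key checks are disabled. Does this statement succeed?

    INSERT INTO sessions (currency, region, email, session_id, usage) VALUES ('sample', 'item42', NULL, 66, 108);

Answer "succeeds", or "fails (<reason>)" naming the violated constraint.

fails (NOT NULL on email)

email is explicitly set to NULL, but email is declared NOT NULL.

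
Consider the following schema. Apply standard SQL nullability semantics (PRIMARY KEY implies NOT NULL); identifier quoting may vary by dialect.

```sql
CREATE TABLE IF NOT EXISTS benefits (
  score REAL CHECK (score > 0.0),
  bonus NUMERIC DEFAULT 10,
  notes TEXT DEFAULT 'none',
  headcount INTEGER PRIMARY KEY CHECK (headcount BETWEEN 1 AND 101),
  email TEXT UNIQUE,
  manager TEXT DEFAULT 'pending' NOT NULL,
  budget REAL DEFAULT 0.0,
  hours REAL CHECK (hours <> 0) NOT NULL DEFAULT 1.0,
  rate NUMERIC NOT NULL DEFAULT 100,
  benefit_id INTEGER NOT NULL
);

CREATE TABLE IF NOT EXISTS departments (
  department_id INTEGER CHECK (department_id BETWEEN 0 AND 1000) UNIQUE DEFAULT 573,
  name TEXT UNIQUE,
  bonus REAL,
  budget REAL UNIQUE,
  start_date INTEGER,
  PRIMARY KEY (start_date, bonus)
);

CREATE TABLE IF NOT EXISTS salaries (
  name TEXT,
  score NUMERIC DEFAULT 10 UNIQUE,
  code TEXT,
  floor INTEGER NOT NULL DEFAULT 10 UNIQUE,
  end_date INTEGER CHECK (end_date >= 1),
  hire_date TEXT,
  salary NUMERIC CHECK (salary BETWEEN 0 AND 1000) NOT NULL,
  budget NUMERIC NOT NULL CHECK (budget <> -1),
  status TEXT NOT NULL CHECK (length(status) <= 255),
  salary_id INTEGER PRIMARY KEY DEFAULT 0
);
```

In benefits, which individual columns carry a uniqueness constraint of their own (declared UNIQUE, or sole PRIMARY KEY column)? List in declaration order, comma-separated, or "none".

- score: no UNIQUE or single-column PK constraint.
- bonus: no UNIQUE or single-column PK constraint.
- notes: no UNIQUE or single-column PK constraint.
- headcount: single-column PRIMARY KEY → unique.
- email: declared UNIQUE → unique.
- manager: no UNIQUE or single-column PK constraint.
- budget: no UNIQUE or single-column PK constraint.
- hours: no UNIQUE or single-column PK constraint.
- rate: no UNIQUE or single-column PK constraint.
- benefit_id: no UNIQUE or single-column PK constraint.

headcount, email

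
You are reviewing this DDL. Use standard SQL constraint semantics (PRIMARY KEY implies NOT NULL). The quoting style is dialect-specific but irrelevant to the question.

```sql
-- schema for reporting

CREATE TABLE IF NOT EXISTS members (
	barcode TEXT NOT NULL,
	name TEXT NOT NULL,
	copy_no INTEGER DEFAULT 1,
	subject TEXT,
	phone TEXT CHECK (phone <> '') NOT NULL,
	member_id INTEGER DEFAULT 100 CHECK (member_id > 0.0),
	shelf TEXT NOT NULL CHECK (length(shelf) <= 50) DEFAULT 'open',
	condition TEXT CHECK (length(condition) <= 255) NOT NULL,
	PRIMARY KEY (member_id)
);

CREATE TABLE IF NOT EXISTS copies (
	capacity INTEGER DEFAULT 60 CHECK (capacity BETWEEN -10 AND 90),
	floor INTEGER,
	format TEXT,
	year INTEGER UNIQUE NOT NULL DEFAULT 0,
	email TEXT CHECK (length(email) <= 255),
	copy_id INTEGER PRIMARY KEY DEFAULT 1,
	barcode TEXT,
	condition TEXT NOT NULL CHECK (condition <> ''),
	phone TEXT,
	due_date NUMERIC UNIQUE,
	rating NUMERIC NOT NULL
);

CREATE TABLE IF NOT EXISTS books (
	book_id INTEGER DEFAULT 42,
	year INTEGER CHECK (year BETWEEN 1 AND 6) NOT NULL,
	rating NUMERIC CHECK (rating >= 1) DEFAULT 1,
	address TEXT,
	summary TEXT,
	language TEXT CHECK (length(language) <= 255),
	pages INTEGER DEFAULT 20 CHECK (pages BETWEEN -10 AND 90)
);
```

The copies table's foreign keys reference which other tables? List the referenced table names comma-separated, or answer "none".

none

No column in copies has a REFERENCES clause.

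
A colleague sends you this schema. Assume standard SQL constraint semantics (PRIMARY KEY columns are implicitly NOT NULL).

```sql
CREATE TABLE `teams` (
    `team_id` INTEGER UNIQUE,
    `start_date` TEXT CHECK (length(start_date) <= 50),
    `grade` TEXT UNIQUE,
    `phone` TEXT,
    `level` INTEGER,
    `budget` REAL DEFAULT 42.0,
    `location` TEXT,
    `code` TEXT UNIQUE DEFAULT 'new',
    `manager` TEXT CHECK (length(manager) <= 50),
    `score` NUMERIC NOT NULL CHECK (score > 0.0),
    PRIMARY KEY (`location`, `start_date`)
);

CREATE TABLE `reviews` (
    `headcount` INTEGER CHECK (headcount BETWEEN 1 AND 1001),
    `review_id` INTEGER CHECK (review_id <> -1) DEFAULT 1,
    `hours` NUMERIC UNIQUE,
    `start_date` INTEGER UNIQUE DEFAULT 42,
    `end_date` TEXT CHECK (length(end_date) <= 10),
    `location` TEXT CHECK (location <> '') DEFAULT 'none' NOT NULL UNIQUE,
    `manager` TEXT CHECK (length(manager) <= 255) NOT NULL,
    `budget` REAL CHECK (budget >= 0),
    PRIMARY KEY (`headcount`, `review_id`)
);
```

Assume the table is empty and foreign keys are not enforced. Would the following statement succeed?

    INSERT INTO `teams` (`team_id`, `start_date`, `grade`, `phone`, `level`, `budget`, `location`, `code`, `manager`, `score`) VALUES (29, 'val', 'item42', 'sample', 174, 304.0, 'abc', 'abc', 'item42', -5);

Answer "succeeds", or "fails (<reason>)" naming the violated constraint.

fails (CHECK on score)

The value -5 for score violates CHECK (score > 0.0).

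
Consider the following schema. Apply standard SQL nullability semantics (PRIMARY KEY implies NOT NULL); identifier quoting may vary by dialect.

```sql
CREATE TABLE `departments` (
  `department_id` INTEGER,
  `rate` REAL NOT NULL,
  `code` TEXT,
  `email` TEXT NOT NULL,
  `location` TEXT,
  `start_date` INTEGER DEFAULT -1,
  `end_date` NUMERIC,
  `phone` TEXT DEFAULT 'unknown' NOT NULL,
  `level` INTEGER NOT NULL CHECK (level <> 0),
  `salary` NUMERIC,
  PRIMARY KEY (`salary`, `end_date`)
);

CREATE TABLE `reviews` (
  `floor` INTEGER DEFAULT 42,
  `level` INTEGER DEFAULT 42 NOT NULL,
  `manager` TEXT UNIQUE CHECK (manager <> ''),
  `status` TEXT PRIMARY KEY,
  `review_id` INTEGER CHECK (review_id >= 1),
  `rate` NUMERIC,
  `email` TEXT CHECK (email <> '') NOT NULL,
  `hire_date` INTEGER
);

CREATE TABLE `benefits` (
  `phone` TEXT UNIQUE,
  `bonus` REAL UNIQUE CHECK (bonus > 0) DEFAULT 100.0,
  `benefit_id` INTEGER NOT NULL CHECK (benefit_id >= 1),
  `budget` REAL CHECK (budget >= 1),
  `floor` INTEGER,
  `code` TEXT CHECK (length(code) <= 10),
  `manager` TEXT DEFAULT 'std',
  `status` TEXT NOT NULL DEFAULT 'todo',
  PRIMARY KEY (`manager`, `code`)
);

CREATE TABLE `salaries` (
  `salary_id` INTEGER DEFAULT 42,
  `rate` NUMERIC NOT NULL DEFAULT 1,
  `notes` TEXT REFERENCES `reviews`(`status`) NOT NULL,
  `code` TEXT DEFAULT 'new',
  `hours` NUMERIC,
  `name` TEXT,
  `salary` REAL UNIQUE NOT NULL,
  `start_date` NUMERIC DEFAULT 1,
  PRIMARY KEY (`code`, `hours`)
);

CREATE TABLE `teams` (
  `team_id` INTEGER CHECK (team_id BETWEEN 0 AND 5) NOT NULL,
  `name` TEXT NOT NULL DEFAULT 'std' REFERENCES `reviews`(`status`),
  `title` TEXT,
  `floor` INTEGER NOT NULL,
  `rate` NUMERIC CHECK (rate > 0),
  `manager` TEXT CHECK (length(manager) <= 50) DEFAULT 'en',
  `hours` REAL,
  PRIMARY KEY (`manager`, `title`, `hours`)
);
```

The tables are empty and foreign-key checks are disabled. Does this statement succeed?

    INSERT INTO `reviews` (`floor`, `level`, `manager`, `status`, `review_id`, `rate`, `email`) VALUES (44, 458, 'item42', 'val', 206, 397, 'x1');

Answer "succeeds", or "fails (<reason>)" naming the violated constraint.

NOT NULL columns: email is supplied; level is supplied; status is supplied.
CHECK constraints: 'item42' satisfies (manager <> ''); 206 satisfies (review_id >= 1); 'x1' satisfies (email <> '').
No constraint is violated.

succeeds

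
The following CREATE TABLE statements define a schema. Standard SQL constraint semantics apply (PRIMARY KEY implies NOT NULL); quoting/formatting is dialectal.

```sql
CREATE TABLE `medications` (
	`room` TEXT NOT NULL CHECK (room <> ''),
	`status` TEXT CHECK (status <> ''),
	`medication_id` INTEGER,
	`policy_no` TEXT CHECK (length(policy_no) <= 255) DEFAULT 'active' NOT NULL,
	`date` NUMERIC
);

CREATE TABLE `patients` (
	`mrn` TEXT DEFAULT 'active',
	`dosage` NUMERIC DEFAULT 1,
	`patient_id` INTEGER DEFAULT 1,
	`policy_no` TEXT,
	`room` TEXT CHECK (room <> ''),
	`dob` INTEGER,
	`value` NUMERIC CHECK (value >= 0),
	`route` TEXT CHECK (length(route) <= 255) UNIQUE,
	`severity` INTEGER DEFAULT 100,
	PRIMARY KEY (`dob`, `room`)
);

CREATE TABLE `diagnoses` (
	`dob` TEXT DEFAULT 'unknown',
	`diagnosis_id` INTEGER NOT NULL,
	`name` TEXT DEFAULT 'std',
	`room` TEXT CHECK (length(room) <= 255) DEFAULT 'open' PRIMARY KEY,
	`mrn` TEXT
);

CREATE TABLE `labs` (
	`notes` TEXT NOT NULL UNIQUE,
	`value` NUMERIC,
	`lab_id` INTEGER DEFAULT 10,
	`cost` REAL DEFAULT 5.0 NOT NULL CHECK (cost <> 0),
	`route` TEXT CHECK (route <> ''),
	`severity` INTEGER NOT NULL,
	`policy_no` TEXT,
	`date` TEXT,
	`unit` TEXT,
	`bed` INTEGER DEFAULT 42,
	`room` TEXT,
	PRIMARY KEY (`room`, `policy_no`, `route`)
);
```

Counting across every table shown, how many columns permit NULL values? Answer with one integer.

18

medications: 3 nullable (status, medication_id, date — PK none and explicit NOT NULL columns excluded).
patients: 7 nullable (mrn, dosage, patient_id, policy_no, value, route, severity — PK (dob, room) and explicit NOT NULL columns excluded).
diagnoses: 3 nullable (dob, name, mrn — PK (room) and explicit NOT NULL columns excluded).
labs: 5 nullable (value, lab_id, date, unit, bed — PK (room, policy_no, route) and explicit NOT NULL columns excluded).
Total: 3 + 7 + 3 + 5 = 18.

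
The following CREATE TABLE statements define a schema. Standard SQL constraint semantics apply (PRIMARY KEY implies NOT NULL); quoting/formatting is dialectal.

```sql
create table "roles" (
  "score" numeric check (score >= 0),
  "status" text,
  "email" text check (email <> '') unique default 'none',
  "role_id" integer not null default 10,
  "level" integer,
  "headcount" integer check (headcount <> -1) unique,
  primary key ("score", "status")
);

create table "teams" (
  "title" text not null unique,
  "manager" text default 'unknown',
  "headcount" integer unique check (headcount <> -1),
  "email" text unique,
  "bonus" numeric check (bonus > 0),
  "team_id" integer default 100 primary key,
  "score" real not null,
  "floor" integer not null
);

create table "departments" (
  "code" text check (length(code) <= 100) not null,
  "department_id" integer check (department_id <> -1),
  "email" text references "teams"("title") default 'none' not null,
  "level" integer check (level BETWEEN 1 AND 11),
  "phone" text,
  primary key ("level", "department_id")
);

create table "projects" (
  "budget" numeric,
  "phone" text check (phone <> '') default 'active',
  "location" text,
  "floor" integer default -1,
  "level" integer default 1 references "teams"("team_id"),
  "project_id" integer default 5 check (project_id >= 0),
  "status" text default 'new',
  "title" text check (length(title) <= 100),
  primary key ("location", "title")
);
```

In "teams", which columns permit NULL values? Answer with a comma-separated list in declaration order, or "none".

- title: declared NOT NULL → not nullable.
- manager: DEFAULT only fills an omitted column; an explicit NULL is still allowed → nullable.
- headcount: CHECK does not forbid NULL (a CHECK constraint passes when its expression is NULL) → nullable.
- email: UNIQUE does not imply NOT NULL → nullable.
- bonus: CHECK does not forbid NULL (a CHECK constraint passes when its expression is NULL) → nullable.
- team_id: part of the PRIMARY KEY, which implies NOT NULL → not nullable.
- score: declared NOT NULL → not nullable.
- floor: declared NOT NULL → not nullable.

manager, headcount, email, bonus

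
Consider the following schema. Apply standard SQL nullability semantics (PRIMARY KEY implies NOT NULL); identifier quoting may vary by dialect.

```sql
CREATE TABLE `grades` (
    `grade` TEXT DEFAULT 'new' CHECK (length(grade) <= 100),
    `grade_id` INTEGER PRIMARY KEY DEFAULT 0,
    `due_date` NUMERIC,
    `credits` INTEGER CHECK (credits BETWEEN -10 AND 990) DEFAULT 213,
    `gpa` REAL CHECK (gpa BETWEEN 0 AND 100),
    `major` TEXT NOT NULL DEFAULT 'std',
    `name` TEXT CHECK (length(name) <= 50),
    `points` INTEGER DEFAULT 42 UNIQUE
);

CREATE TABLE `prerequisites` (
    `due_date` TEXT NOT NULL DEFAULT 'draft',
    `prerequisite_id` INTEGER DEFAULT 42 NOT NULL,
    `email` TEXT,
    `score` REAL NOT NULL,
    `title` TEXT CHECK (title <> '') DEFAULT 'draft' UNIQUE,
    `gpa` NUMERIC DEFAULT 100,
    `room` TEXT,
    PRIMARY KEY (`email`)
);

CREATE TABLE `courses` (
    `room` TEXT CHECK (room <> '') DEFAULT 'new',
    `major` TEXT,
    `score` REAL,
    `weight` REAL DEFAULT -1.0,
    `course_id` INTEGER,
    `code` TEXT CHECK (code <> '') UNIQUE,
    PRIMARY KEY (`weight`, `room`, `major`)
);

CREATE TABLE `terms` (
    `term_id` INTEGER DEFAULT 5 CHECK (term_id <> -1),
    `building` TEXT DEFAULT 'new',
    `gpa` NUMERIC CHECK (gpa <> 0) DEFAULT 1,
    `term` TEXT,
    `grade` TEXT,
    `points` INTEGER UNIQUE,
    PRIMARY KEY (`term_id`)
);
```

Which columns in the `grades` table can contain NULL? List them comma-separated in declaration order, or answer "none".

grade, due_date, credits, gpa, name, points

- grade: CHECK does not forbid NULL (a CHECK constraint passes when its expression is NULL) → nullable.
- grade_id: part of the PRIMARY KEY, which implies NOT NULL → not nullable.
- due_date: no NOT NULL constraint applies → nullable.
- credits: CHECK does not forbid NULL (a CHECK constraint passes when its expression is NULL) → nullable.
- gpa: CHECK does not forbid NULL (a CHECK constraint passes when its expression is NULL) → nullable.
- major: declared NOT NULL → not nullable.
- name: CHECK does not forbid NULL (a CHECK constraint passes when its expression is NULL) → nullable.
- points: UNIQUE does not imply NOT NULL → nullable.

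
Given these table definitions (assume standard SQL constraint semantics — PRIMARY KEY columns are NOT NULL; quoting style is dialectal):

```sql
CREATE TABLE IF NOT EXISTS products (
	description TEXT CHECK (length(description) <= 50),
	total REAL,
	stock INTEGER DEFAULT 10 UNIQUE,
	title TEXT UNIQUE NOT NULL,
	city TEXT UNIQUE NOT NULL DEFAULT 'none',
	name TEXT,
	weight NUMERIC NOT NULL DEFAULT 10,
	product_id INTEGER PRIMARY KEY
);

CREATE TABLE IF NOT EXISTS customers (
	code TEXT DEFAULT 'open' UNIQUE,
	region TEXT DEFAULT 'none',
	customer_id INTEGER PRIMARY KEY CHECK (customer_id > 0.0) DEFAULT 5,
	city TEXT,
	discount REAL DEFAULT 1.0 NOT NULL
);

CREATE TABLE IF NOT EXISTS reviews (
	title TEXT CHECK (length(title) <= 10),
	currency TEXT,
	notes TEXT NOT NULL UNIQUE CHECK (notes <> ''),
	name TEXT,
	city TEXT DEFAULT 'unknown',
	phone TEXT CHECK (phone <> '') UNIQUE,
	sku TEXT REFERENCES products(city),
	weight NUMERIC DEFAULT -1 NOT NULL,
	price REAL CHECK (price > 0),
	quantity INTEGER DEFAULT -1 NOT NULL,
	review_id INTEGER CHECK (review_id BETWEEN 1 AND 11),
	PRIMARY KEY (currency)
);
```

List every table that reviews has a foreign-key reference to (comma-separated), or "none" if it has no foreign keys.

products

- sku REFERENCES products(city).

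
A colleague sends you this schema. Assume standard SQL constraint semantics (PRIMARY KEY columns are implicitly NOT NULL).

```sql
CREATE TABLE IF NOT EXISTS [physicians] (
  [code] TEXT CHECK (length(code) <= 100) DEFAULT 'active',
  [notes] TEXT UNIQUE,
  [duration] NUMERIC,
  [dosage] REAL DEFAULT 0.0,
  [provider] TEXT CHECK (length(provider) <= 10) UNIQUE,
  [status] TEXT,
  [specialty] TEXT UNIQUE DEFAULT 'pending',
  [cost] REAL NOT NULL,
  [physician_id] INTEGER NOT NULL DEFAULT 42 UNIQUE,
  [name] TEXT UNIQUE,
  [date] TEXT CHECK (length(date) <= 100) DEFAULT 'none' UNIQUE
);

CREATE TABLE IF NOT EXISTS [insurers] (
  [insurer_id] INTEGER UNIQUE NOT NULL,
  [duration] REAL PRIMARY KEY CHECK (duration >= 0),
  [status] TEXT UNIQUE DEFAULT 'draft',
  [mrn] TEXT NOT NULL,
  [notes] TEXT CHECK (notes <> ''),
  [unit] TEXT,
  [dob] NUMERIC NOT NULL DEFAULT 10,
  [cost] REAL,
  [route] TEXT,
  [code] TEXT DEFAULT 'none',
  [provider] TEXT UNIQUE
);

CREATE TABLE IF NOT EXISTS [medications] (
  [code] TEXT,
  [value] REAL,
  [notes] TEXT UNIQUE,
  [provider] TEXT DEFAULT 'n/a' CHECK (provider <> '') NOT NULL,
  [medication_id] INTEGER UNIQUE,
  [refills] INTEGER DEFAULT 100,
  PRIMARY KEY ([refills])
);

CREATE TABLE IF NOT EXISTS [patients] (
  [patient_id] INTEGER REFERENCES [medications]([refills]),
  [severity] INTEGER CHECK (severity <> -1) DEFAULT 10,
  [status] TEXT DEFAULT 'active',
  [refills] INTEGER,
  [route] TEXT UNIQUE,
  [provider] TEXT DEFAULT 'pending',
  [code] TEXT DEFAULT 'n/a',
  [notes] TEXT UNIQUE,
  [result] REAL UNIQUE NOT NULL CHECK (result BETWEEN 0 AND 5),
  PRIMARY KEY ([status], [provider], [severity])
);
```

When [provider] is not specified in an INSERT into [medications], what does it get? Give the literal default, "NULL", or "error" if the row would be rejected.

'n/a'

provider has an explicit DEFAULT 'n/a'.
When the column is omitted from an INSERT, that default is used.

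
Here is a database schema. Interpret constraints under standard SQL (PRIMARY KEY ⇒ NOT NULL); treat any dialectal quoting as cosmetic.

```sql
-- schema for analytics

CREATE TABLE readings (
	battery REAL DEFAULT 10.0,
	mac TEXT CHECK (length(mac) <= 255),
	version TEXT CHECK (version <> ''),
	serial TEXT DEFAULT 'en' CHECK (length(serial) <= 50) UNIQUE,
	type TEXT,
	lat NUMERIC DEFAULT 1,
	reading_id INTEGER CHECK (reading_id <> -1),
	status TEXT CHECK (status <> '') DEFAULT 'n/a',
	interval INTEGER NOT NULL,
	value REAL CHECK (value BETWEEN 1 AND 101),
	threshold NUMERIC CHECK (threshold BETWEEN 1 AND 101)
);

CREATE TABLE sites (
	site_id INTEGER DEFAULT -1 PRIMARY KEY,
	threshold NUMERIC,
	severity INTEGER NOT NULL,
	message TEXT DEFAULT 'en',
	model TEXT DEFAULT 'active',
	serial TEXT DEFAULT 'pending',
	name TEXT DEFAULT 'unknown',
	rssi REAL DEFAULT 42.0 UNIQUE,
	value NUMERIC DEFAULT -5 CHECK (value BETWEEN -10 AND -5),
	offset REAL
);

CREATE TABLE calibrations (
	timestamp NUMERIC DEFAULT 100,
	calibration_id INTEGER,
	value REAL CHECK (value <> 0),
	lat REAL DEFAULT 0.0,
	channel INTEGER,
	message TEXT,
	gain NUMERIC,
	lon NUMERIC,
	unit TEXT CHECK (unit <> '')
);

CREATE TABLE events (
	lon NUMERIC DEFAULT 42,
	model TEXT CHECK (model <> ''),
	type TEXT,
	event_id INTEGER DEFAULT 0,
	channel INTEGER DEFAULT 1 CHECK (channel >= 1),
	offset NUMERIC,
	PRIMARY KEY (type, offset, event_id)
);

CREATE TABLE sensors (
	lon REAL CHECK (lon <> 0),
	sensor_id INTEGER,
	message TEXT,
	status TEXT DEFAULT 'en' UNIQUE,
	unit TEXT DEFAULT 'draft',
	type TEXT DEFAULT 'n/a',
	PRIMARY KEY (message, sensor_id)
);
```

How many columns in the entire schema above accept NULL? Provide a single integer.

readings: 10 nullable (battery, mac, version, serial, type, lat, reading_id, status, value, threshold — PK none and explicit NOT NULL columns excluded).
sites: 8 nullable (threshold, message, model, serial, name, rssi, value, offset — PK (site_id) and explicit NOT NULL columns excluded).
calibrations: 9 nullable (timestamp, calibration_id, value, lat, channel, message, gain, lon, unit — PK none and explicit NOT NULL columns excluded).
events: 3 nullable (lon, model, channel — PK (type, offset, event_id) and explicit NOT NULL columns excluded).
sensors: 4 nullable (lon, status, unit, type — PK (message, sensor_id) and explicit NOT NULL columns excluded).
Total: 10 + 8 + 9 + 3 + 4 = 34.

34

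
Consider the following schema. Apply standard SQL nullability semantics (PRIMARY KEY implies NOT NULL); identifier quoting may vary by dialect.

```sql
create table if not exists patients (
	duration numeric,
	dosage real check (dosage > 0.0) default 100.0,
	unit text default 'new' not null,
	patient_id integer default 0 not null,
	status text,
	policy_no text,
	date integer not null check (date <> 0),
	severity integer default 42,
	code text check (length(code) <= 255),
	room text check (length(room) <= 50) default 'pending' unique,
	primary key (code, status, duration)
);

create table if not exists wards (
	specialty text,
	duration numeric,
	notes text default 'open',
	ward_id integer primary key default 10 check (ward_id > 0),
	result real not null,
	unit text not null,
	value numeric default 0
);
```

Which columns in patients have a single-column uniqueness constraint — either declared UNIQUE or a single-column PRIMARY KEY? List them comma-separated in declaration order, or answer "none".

- duration: part of a composite PRIMARY KEY — only the tuple is unique, not this column on its own.
- dosage: no UNIQUE or single-column PK constraint.
- unit: no UNIQUE or single-column PK constraint.
- patient_id: no UNIQUE or single-column PK constraint.
- status: part of a composite PRIMARY KEY — only the tuple is unique, not this column on its own.
- policy_no: no UNIQUE or single-column PK constraint.
- date: no UNIQUE or single-column PK constraint.
- severity: no UNIQUE or single-column PK constraint.
- code: part of a composite PRIMARY KEY — only the tuple is unique, not this column on its own.
- room: declared UNIQUE → unique.

room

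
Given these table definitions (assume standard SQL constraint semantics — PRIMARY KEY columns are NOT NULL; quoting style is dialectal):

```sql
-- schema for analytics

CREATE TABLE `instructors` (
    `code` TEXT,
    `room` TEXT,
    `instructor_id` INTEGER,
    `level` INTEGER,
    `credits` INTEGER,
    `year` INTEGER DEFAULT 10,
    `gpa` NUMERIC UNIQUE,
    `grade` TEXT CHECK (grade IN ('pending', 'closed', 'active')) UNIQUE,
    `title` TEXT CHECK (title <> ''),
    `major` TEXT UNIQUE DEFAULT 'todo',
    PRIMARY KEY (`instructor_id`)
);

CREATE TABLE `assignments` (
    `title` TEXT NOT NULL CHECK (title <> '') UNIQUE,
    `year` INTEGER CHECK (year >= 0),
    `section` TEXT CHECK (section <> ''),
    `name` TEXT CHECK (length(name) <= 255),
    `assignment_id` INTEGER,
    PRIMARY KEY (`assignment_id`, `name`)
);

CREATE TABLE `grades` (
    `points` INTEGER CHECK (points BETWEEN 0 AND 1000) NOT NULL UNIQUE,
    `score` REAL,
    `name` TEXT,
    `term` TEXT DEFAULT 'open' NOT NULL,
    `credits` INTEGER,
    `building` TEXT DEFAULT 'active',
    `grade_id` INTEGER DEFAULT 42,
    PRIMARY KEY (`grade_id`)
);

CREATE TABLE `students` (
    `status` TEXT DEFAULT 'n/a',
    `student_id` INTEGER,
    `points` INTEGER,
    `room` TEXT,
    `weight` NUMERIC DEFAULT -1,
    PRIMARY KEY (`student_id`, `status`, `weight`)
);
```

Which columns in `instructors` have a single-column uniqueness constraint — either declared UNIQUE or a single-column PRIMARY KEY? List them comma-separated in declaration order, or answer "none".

- code: no UNIQUE or single-column PK constraint.
- room: no UNIQUE or single-column PK constraint.
- instructor_id: single-column PRIMARY KEY → unique.
- level: no UNIQUE or single-column PK constraint.
- credits: no UNIQUE or single-column PK constraint.
- year: no UNIQUE or single-column PK constraint.
- gpa: declared UNIQUE → unique.
- grade: declared UNIQUE → unique.
- title: no UNIQUE or single-column PK constraint.
- major: declared UNIQUE → unique.

instructor_id, gpa, grade, major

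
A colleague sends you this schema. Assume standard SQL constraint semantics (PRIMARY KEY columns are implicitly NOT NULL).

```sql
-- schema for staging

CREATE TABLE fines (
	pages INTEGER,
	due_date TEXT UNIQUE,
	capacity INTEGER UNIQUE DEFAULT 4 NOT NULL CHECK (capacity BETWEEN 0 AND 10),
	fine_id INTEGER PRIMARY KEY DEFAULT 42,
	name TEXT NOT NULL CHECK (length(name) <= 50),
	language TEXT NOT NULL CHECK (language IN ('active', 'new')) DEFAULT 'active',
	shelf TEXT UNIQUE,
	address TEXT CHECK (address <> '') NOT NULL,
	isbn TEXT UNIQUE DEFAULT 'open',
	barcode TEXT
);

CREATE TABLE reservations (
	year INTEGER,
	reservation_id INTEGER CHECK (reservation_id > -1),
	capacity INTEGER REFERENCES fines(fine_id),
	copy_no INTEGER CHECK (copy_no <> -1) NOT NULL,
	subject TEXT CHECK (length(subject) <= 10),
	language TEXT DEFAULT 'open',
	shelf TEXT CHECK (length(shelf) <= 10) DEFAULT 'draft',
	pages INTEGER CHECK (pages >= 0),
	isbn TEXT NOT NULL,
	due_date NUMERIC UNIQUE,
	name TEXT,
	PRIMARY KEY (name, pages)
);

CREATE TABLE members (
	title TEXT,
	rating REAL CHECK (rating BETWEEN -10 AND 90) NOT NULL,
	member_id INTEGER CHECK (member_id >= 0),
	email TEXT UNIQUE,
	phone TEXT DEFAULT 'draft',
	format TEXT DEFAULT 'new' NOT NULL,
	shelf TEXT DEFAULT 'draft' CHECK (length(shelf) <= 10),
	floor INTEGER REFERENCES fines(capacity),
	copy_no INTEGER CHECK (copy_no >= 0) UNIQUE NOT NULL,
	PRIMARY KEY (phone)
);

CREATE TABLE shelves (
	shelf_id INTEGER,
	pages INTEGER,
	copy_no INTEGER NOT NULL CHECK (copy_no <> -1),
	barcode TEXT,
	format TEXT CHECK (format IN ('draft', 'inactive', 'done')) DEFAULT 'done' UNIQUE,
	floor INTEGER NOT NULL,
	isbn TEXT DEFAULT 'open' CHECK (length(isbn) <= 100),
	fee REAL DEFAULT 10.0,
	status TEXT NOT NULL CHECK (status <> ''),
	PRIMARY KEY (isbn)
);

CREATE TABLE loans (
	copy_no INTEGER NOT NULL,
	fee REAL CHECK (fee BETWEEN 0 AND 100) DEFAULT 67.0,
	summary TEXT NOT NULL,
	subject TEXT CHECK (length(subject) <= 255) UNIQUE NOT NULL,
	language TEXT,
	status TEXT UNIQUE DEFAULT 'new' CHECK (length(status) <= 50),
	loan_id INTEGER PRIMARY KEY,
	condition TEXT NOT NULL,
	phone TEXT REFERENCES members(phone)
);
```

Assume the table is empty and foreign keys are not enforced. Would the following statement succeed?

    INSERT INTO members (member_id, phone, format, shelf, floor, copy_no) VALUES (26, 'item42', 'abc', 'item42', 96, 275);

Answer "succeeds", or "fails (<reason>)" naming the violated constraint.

rating is omitted from the column list and has no DEFAULT, so it would receive NULL.
But rating is declared NOT NULL.

fails (NOT NULL on rating)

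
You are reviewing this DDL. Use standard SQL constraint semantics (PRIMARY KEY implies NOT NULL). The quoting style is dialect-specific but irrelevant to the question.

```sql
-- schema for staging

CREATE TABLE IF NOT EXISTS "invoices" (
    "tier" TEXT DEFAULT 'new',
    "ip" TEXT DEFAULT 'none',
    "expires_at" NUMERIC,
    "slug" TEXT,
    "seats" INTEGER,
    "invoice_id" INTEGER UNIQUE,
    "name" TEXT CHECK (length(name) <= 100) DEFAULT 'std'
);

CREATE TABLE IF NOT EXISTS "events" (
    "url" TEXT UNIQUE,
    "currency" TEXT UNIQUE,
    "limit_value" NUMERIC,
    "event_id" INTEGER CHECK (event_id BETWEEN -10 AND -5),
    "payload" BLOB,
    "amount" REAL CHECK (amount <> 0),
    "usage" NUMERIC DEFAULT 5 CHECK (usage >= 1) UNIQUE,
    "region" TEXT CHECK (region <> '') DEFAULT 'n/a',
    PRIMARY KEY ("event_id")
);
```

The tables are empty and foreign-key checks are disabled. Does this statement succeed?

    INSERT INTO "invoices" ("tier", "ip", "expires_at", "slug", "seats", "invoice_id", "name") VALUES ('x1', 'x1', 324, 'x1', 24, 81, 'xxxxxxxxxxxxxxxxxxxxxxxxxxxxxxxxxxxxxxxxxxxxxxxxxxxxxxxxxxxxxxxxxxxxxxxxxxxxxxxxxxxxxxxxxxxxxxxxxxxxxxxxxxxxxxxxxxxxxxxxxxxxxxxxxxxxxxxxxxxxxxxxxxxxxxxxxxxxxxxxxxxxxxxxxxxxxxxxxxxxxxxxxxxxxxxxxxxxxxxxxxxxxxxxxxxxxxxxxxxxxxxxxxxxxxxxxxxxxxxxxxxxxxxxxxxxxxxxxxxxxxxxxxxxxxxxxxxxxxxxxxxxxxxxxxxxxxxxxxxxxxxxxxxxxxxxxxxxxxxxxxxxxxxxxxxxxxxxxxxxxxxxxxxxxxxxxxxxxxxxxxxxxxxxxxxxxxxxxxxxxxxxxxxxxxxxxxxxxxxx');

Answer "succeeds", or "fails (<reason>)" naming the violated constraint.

fails (CHECK on name)

The value 'xxxxxxxxxxxxxxxxxxxxxxxxxxxxxxxxxxxxxxxxxxxxxxxxxxxxxxxxxxxxxxxxxxxxxxxxxxxxxxxxxxxxxxxxxxxxxxxxxxxxxxxxxxxxxxxxxxxxxxxxxxxxxxxxxxxxxxxxxxxxxxxxxxxxxxxxxxxxxxxxxxxxxxxxxxxxxxxxxxxxxxxxxxxxxxxxxxxxxxxxxxxxxxxxxxxxxxxxxxxxxxxxxxxxxxxxxxxxxxxxxxxxxxxxxxxxxxxxxxxxxxxxxxxxxxxxxxxxxxxxxxxxxxxxxxxxxxxxxxxxxxxxxxxxxxxxxxxxxxxxxxxxxxxxxxxxxxxxxxxxxxxxxxxxxxxxxxxxxxxxxxxxxxxxxxxxxxxxxxxxxxxxxxxxxxxxxxxxxxxx' for name violates CHECK (length(name) <= 100).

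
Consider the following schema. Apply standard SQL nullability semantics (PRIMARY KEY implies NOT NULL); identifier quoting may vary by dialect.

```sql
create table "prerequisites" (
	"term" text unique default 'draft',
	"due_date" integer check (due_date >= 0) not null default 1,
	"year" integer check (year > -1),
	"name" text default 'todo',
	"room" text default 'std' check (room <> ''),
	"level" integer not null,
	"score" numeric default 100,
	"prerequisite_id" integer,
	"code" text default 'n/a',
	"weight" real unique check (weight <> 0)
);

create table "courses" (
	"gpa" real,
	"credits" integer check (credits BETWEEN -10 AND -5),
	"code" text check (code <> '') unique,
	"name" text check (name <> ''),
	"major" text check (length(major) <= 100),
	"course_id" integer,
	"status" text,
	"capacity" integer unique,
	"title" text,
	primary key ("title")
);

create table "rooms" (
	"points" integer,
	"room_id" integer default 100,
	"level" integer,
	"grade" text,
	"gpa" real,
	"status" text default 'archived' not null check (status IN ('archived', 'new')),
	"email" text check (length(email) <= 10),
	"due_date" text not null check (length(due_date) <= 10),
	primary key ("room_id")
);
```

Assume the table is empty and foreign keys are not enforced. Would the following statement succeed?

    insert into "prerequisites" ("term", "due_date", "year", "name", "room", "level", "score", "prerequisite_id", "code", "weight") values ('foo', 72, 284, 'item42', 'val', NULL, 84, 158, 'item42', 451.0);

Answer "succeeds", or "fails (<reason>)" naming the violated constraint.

level is explicitly set to NULL, but level is declared NOT NULL.

fails (NOT NULL on level)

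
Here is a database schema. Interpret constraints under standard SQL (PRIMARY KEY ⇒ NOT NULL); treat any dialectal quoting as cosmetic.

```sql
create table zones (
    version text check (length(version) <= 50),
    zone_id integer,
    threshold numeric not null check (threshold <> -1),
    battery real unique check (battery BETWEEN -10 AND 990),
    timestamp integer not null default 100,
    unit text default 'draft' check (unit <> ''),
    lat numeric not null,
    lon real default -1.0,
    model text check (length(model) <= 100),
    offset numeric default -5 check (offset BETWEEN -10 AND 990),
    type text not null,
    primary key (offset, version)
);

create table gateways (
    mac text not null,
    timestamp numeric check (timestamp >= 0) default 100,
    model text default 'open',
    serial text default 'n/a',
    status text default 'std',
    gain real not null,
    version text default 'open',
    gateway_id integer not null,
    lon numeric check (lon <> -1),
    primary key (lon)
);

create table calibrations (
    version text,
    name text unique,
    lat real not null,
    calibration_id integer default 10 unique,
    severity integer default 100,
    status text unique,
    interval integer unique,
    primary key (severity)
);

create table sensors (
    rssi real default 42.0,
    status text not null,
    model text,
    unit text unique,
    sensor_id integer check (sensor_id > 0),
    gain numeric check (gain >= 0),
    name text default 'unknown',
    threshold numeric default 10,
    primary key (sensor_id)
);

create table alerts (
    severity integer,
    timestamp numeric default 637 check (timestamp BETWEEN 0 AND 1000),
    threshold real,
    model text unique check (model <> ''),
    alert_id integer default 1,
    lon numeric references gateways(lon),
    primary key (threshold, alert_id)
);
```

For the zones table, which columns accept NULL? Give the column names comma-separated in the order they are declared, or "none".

zone_id, battery, unit, lon, model

- version: part of the PRIMARY KEY, which implies NOT NULL → not nullable.
- zone_id: no NOT NULL constraint applies → nullable.
- threshold: declared NOT NULL → not nullable.
- battery: CHECK does not forbid NULL (a CHECK constraint passes when its expression is NULL) → nullable.
- timestamp: declared NOT NULL → not nullable.
- unit: CHECK does not forbid NULL (a CHECK constraint passes when its expression is NULL) → nullable.
- lat: declared NOT NULL → not nullable.
- lon: DEFAULT only fills an omitted column; an explicit NULL is still allowed → nullable.
- model: CHECK does not forbid NULL (a CHECK constraint passes when its expression is NULL) → nullable.
- offset: part of the PRIMARY KEY, which implies NOT NULL → not nullable.
- type: declared NOT NULL → not nullable.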